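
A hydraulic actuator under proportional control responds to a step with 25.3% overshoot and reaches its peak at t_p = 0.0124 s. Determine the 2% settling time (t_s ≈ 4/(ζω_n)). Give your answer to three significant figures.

ζ from %OS: ζ = |ln 0.253|/√(π²+ln²0.253) = 0.401.
From t_p = π/ω_d, ω_d = π/0.0124 = 253 rad/s, so ω_n = ω_d/√(1−ζ²) = 277 rad/s.
t_s ≈ 4/(ζω_n) = 4/(0.401·277) = 0.0361 s.

t_s ≈ 0.0361 s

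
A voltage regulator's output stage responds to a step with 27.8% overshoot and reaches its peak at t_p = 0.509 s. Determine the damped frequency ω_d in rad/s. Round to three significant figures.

ω_d ≈ 6.17 rad/s

t_p = π/ω_d, so ω_d = π/0.509 = 6.17 rad/s.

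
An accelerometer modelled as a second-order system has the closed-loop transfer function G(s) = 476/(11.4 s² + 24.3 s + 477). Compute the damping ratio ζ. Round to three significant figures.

Dividing through by 11.4: denominator becomes s² + 2.132 s + 41.84.
So ω_n = √41.84 = 6.47 rad/s and ζ = 2.132/(2·6.47) = 0.165.

ζ ≈ 0.165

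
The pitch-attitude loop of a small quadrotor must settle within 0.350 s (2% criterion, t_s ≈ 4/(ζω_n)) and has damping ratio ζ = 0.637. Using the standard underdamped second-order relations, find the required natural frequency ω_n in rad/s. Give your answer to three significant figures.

ω_n ≈ 17.9 rad/s

Rearranging t_s ≈ 4/(ζω_n) gives ω_n = 4/(ζ·t_s) = 4/(0.637 × 0.350) = 17.9 rad/s.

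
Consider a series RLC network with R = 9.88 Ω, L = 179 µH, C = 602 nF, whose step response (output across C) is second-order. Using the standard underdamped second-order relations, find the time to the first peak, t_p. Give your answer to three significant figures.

For a series RLC circuit (capacitor voltage as output), ω_n = 1/√(LC) = 1/√(179 µH · 602 nF) = 96300 rad/s.
ζ = (R/2)·√(C/L) = (9.88/2)·√(602 nF/179 µH) = 0.286.
ω_d = ω_n√(1−ζ²) = 92300 rad/s. t_p = π/ω_d = 0.0000340 s.

t_p ≈ 0.0000340 s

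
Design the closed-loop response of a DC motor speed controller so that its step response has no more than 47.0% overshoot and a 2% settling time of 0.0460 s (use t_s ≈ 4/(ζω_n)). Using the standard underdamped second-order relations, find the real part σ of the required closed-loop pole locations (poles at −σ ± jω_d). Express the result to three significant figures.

The settling-time spec alone fixes σ = ζω_n = 4/t_s = 4/0.0460 = 87.0.
(Overshoot then fixes ζ = 0.234 and hence ω_d = σ·√(1−ζ²)/ζ = 362 rad/s.)

σ ≈ 87.0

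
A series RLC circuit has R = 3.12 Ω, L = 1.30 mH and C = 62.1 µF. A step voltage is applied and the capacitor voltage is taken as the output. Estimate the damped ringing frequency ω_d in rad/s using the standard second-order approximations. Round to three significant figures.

For a series RLC circuit (capacitor voltage as output), ω_n = 1/√(LC) = 1/√(1.30 mH · 62.1 µF) = 3520 rad/s.
ζ = (R/2)·√(C/L) = (3.12/2)·√(62.1 µF/1.30 mH) = 0.341.
The damped frequency ω_d = ω_n√(1−ζ²) = 3310 rad/s.

ω_d ≈ 3310 rad/s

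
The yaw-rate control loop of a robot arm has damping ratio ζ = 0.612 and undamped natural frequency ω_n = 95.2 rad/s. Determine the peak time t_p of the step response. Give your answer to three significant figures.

t_p ≈ 0.0417 s

The damped frequency is ω_d = ω_n√(1−ζ²) = 95.2·√(1−0.375) = 75.3 rad/s.
Peak time t_p = π/ω_d = π/75.3 = 0.0417 s.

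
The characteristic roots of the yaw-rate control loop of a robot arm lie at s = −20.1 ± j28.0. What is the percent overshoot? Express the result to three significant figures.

%OS ≈ 10.5%

With σ = 20.1, ω_d = 28.0: ω_n = √(σ²+ω_d²) = 34.5 rad/s, ζ = σ/ω_n = 0.583.
Overshoot: exp(−π·0.583/√(1−0.583²)) = 0.105, i.e. 10.5%.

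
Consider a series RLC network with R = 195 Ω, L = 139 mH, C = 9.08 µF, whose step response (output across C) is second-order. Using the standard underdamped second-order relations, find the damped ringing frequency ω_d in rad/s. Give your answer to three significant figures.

For a series RLC circuit (capacitor voltage as output), ω_n = 1/√(LC) = 1/√(139 mH · 9.08 µF) = 890 rad/s.
ζ = (R/2)·√(C/L) = (195/2)·√(9.08 µF/139 mH) = 0.788.
The damped frequency ω_d = ω_n√(1−ζ²) = 548 rad/s.

ω_d ≈ 548 rad/s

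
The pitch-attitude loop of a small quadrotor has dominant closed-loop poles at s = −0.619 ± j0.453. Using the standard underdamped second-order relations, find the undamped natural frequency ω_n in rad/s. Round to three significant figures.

With σ = 0.619, ω_d = 0.453: ω_n = √(σ²+ω_d²) = 0.767 rad/s, ζ = σ/ω_n = 0.807.

ω_n ≈ 0.767 rad/s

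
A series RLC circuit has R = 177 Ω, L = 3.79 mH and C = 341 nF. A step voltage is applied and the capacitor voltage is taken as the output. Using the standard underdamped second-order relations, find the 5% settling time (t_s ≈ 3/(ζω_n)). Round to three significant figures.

t_s ≈ 0.000128 s

For a series RLC circuit (capacitor voltage as output), ω_n = 1/√(LC) = 1/√(3.79 mH · 341 nF) = 27800 rad/s.
ζ = (R/2)·√(C/L) = (177/2)·√(341 nF/3.79 mH) = 0.839.
t_s ≈ 3/(ζω_n) = 0.000128 s.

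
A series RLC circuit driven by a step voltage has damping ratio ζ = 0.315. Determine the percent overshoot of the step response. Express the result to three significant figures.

%OS ≈ 35.3%

For an underdamped second-order system, %OS = 100·exp(−πζ/√(1−ζ²)).
πζ/√(1−ζ²) = π·0.315/√(1−0.0992) = 1.043, so %OS = 100·e^(−1.043) = 35.3%.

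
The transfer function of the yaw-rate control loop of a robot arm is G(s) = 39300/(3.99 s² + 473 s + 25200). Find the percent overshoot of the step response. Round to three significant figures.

%OS ≈ 2.97%

Dividing through by 3.99: denominator becomes s² + 118.5 s + 6316.
So ω_n = √6316 = 79.5 rad/s and ζ = 118.5/(2·79.5) = 0.746.
%OS = 100 e^{−πζ/√(1−ζ²)} with ζ = 0.746 gives 2.97%.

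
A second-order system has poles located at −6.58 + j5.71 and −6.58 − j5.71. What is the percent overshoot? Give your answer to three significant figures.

|pole| = ω_n = √(6.58² + 5.71²) = 8.71 rad/s; ζ = cos θ = σ/ω_n = 0.755.
Overshoot: exp(−π·0.755/√(1−0.755²)) = 0.0268, i.e. 2.68%.

%OS ≈ 2.68%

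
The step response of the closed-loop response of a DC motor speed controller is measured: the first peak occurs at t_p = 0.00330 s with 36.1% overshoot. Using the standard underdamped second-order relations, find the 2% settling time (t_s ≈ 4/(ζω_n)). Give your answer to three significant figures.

t_s ≈ 0.0130 s

ζ from %OS: ζ = |ln 0.361|/√(π²+ln²0.361) = 0.308.
t_p = π/ω_d ⇒ ω_d = 952 rad/s; then ω_n = ω_d/√(1−ζ²) = 1000 rad/s.
t_s ≈ 4/(ζω_n) = 4/(0.308·1000) = 0.0130 s.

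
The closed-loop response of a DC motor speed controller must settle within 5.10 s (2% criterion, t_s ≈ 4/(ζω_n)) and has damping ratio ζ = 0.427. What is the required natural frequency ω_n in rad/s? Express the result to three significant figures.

ω_n ≈ 1.84 rad/s

Rearranging t_s ≈ 4/(ζω_n) gives ω_n = 4/(ζ·t_s) = 4/(0.427 × 5.10) = 1.84 rad/s.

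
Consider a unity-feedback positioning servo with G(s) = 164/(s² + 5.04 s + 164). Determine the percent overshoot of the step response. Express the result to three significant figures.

%OS ≈ 53.2%

Matching coefficients with s² + 2ζω_n s + ω_n² gives ω_n² = 164 ⇒ ω_n = 12.8 rad/s, and ζ = 5.04/(2ω_n) = 0.197.
%OS = 100 e^{−πζ/√(1−ζ²)} with ζ = 0.197 gives 53.2%.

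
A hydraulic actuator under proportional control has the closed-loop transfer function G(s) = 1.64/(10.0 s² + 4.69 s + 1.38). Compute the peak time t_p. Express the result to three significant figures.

t_p ≈ 10.9 s

Dividing through by 10.0: denominator becomes s² + 0.4690 s + 0.1380.
So ω_n = √0.1380 = 0.371 rad/s and ζ = 0.4690/(2·0.371) = 0.631.
ω_d = ω_n√(1−ζ²) = 0.288 rad/s. t_p = π/ω_d = 10.9 s.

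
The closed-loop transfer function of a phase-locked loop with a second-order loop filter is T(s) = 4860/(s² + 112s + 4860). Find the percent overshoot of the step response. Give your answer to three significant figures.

%OS ≈ 1.44%

ω_n = √4860 = 69.7 rad/s; ζ = 112/(2·69.7) = 0.803.
%OS = 100 e^{−πζ/√(1−ζ²)} with ζ = 0.803 gives 1.44%.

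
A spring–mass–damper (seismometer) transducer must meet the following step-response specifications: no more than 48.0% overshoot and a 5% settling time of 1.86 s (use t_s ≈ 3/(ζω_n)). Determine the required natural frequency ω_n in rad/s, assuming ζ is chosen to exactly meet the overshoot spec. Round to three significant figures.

ω_n ≈ 7.09 rad/s

From %OS = 100·exp(−πζ/√(1−ζ²)), invert to get ζ = −ln(OS)/√(π² + ln²(OS)) with OS = 0.480.
−ln 0.480 = 0.7340, so ζ = 0.7340/√(π² + 0.5387) = 0.228.
From t_s ≈ 3/(ζω_n): ω_n = 3/(ζ·t_s) = 3/(0.228·1.86) = 7.09 rad/s.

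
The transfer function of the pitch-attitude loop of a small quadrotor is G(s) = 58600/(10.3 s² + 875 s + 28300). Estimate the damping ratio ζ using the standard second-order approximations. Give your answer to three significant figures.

Dividing through by 10.3: denominator becomes s² + 84.95 s + 2748.
So ω_n = √2748 = 52.4 rad/s and ζ = 84.95/(2·52.4) = 0.810.

ζ ≈ 0.810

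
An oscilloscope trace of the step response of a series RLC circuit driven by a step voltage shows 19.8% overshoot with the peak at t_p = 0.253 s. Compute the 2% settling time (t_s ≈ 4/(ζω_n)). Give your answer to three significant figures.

t_s ≈ 0.625 s

The overshoot fixes ζ = −ln(OS)/√(π²+ln²(OS)) = 0.458.
From t_p = π/ω_d, ω_d = π/0.253 = 12.4 rad/s, so ω_n = ω_d/√(1−ζ²) = 14.0 rad/s.
t_s ≈ 4/(ζω_n) = 4/(0.458·14.0) = 0.625 s.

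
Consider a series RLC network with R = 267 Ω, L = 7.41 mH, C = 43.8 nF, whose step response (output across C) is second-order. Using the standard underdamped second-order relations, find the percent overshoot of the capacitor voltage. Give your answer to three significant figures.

%OS ≈ 34.0%

For a series RLC circuit (capacitor voltage as output), ω_n = 1/√(LC) = 1/√(7.41 mH · 43.8 nF) = 55500 rad/s.
ζ = (R/2)·√(C/L) = (267/2)·√(43.8 nF/7.41 mH) = 0.325.
%OS = 100·exp(−πζ/√(1−ζ²)) = 34.0%.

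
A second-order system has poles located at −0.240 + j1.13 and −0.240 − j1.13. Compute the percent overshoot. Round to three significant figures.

The poles are at −σ ± jω_d with σ = 0.240 and ω_d = 1.13, so ω_n = √(σ²+ω_d²) = 1.16 rad/s and ζ = σ/ω_n = 0.208.
Overshoot: exp(−π·0.208/√(1−0.208²)) = 0.513, i.e. 51.3%.

%OS ≈ 51.3%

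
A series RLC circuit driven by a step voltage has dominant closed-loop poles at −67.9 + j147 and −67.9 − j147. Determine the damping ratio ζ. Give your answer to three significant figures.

ζ ≈ 0.419

|pole| = ω_n = √(67.9² + 147²) = 162 rad/s; ζ = cos θ = σ/ω_n = 0.419.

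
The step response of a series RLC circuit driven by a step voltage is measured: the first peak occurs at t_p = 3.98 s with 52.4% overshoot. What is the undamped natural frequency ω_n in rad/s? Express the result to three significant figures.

The overshoot fixes ζ = −ln(OS)/√(π²+ln²(OS)) = 0.201.
From t_p = π/ω_d, ω_d = π/3.98 = 0.789 rad/s, so ω_n = ω_d/√(1−ζ²) = 0.806 rad/s.

ω_n ≈ 0.806 rad/s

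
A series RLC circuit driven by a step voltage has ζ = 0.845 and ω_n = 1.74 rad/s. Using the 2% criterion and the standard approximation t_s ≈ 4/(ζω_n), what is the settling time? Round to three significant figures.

t_s ≈ 2.72 s

t_s ≈ 4/(ζω_n) = 4/(0.845 × 1.74) = 2.72 s.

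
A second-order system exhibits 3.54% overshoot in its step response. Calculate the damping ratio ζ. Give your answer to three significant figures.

Inverting the overshoot relation: ζ = |ln 0.0354|/√(π² + ln²0.0354) = 0.729.

ζ ≈ 0.729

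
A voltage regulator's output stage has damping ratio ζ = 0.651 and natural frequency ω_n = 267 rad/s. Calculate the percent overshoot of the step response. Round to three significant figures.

For an underdamped second-order system, %OS = 100·exp(−πζ/√(1−ζ²)).
πζ/√(1−ζ²) = π·0.651/√(1−0.424) = 2.694, so %OS = 100·e^(−2.694) = 6.76%.

%OS ≈ 6.76%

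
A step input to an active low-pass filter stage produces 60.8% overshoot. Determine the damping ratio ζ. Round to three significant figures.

ζ ≈ 0.156

ζ = −ln(OS)/√(π² + (ln OS)²). With OS = 0.608, ln OS = −0.4976 and ζ = 0.4976/3.181 = 0.156.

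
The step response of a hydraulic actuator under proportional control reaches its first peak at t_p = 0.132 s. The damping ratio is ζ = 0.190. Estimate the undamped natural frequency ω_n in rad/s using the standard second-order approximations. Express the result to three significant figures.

ω_n ≈ 24.2 rad/s

Peak time t_p = π/ω_d, so ω_d = π/t_p = π/0.132 = 23.8 rad/s.
ω_n = ω_d/√(1−ζ²) = 23.8/√0.964 = 24.2 rad/s.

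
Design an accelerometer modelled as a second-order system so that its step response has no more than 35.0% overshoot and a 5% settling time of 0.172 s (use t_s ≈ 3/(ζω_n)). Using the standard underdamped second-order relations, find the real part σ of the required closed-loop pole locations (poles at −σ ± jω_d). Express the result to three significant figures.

The settling-time spec alone fixes σ = ζω_n = 3/t_s = 3/0.172 = 17.4.
(Overshoot then fixes ζ = 0.317 and hence ω_d = σ·√(1−ζ²)/ζ = 52.2 rad/s.)

σ ≈ 17.4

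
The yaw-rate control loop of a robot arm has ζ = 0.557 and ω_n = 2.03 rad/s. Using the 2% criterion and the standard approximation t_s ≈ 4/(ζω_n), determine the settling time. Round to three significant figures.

t_s ≈ 4/(ζω_n) = 4/(0.557 × 2.03) = 3.54 s.

t_s ≈ 3.54 s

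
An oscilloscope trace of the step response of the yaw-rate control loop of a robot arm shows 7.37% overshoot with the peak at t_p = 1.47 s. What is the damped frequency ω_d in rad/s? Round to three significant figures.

ω_d ≈ 2.14 rad/s

t_p = π/ω_d, so ω_d = π/1.47 = 2.14 rad/s.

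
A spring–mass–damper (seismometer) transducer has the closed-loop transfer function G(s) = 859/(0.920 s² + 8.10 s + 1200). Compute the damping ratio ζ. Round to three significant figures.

ζ ≈ 0.122

Dividing through by 0.920: denominator becomes s² + 8.804 s + 1304.
So ω_n = √1304 = 36.1 rad/s and ζ = 8.804/(2·36.1) = 0.122.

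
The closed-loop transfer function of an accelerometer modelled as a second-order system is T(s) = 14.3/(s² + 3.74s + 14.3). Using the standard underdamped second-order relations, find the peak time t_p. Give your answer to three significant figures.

t_p ≈ 0.956 s

ω_n = √14.3 = 3.78 rad/s; ζ = 3.74/(2·3.78) = 0.495.
The damped frequency ω_d = ω_n√(1−ζ²) = 3.29 rad/s. Then t_p = π/ω_d = 0.956 s.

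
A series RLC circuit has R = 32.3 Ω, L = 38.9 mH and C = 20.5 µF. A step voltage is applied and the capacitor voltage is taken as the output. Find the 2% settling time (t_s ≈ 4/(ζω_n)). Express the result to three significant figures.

t_s ≈ 0.00963 s

For a series RLC circuit (capacitor voltage as output), ω_n = 1/√(LC) = 1/√(38.9 mH · 20.5 µF) = 1120 rad/s.
ζ = (R/2)·√(C/L) = (32.3/2)·√(20.5 µF/38.9 mH) = 0.371.
t_s ≈ 4/(ζω_n) = 0.00963 s.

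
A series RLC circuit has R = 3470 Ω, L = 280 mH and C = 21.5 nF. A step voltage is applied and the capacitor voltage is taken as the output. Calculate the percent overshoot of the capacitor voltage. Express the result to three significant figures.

%OS ≈ 17.9%

For a series RLC circuit (capacitor voltage as output), ω_n = 1/√(LC) = 1/√(280 mH · 21.5 nF) = 12900 rad/s.
ζ = (R/2)·√(C/L) = (3470/2)·√(21.5 nF/280 mH) = 0.481.
%OS = 100·exp(−πζ/√(1−ζ²)) = 17.9%.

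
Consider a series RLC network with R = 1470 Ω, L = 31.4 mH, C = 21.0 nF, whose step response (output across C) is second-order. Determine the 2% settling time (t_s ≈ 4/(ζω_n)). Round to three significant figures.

t_s ≈ 0.000171 s

For a series RLC circuit (capacitor voltage as output), ω_n = 1/√(LC) = 1/√(31.4 mH · 21.0 nF) = 38900 rad/s.
ζ = (R/2)·√(C/L) = (1470/2)·√(21.0 nF/31.4 mH) = 0.601.
t_s ≈ 4/(ζω_n) = 0.000171 s.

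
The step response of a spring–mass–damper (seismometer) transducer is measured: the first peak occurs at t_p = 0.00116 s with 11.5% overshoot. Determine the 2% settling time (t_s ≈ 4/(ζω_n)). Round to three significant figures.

From the overshoot, ζ = −ln(OS)/√(π²+ln²(OS)) = 0.567.
From t_p = π/ω_d, ω_d = π/0.00116 = 2710 rad/s, so ω_n = ω_d/√(1−ζ²) = 3290 rad/s.
t_s ≈ 4/(ζω_n) = 4/(0.567·3290) = 0.00215 s.

t_s ≈ 0.00215 s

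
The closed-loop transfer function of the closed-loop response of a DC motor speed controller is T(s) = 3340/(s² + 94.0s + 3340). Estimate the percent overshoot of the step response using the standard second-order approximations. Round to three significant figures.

%OS ≈ 1.24%

Matching coefficients with s² + 2ζω_n s + ω_n² gives ω_n² = 3340 ⇒ ω_n = 57.8 rad/s, and ζ = 94.0/(2ω_n) = 0.813.
%OS = 100·exp(−πζ/√(1−ζ²)) = 1.24%.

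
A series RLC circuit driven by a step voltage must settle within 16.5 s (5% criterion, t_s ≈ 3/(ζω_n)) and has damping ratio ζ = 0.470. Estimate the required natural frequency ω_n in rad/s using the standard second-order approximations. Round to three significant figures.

ω_n ≈ 0.387 rad/s

Rearranging t_s ≈ 3/(ζω_n) gives ω_n = 3/(ζ·t_s) = 3/(0.470 × 16.5) = 0.387 rad/s.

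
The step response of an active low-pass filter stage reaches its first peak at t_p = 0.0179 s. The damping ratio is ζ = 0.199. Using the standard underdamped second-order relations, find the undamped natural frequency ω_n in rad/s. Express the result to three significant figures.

ω_n ≈ 179 rad/s

Peak time t_p = π/ω_d, so ω_d = π/t_p = π/0.0179 = 176 rad/s.
ω_n = ω_d/√(1−ζ²) = 176/√0.960 = 179 rad/s.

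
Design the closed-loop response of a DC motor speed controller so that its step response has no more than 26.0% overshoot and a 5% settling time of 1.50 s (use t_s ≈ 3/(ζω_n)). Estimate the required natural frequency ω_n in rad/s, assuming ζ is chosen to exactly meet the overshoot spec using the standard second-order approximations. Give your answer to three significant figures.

Inverting the overshoot relation: ζ = |ln 0.260|/√(π² + ln²0.260) = 0.394.
Then ω_n = 3/(ζ t_s) = 3/(0.394 × 1.50) = 5.08 rad/s.

ω_n ≈ 5.08 rad/s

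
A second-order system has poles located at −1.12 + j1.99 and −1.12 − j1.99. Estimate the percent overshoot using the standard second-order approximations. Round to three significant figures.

%OS ≈ 17.1%

|pole| = ω_n = √(1.12² + 1.99²) = 2.28 rad/s; ζ = cos θ = σ/ω_n = 0.490.
%OS = 100·exp(−πζ/√(1−ζ²)) = 17.1%.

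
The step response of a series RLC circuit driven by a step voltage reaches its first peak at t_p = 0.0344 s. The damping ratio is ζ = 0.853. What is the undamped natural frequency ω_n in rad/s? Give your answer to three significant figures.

Peak time t_p = π/ω_d, so ω_d = π/t_p = π/0.0344 = 91.3 rad/s.
ω_n = ω_d/√(1−ζ²) = 91.3/√0.272 = 175 rad/s.

ω_n ≈ 175 rad/s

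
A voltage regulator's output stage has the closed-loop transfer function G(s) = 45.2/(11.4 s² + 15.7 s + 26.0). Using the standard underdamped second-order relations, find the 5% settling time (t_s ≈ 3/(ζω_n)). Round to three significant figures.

t_s ≈ 4.36 s

Dividing through by 11.4: denominator becomes s² + 1.377 s + 2.281.
So ω_n = √2.281 = 1.51 rad/s and ζ = 1.377/(2·1.51) = 0.456.
t_s ≈ 3/(ζω_n) = 4.36 s.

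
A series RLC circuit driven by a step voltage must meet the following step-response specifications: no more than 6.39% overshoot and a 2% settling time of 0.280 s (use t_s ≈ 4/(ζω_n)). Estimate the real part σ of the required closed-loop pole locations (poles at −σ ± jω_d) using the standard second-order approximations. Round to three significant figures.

The settling-time spec alone fixes σ = ζω_n = 4/t_s = 4/0.280 = 14.3.
(Overshoot then fixes ζ = 0.659 and hence ω_d = σ·√(1−ζ²)/ζ = 16.3 rad/s.)

σ ≈ 14.3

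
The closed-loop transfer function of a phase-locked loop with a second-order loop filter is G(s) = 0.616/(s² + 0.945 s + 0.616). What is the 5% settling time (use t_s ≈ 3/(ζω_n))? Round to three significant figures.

Matching coefficients with s² + 2ζω_n s + ω_n² gives ω_n² = 0.616 ⇒ ω_n = 0.785 rad/s, and ζ = 0.945/(2ω_n) = 0.602.
t_s ≈ 3/(ζω_n) = 3/(0.602·0.785) = 6.35 s.

t_s ≈ 6.35 s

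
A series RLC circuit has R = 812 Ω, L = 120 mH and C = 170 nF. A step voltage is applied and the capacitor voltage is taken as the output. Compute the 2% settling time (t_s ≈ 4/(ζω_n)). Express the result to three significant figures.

t_s ≈ 0.00118 s

For a series RLC circuit (capacitor voltage as output), ω_n = 1/√(LC) = 1/√(120 mH · 170 nF) = 7000 rad/s.
ζ = (R/2)·√(C/L) = (812/2)·√(170 nF/120 mH) = 0.483.
t_s ≈ 4/(ζω_n) = 0.00118 s.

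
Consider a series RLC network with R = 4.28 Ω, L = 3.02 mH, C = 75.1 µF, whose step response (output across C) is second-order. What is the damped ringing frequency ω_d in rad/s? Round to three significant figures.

ω_d ≈ 1980 rad/s

For a series RLC circuit (capacitor voltage as output), ω_n = 1/√(LC) = 1/√(3.02 mH · 75.1 µF) = 2100 rad/s.
ζ = (R/2)·√(C/L) = (4.28/2)·√(75.1 µF/3.02 mH) = 0.337.
The damped frequency ω_d = ω_n√(1−ζ²) = 1980 rad/s.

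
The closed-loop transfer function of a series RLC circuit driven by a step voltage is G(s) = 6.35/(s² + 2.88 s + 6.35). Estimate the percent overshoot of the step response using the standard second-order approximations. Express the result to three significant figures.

Matching coefficients with s² + 2ζω_n s + ω_n² gives ω_n² = 6.35 ⇒ ω_n = 2.52 rad/s, and ζ = 2.88/(2ω_n) = 0.571.
Overshoot: exp(−π·0.571/√(1−0.571²)) = 0.112, i.e. 11.2%.

%OS ≈ 11.2%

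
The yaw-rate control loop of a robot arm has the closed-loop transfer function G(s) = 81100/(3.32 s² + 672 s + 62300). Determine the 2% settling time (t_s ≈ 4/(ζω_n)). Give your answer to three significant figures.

t_s ≈ 0.0395 s

Dividing through by 3.32: denominator becomes s² + 202.4 s + 18770.
So ω_n = √18770 = 137 rad/s and ζ = 202.4/(2·137) = 0.739.
t_s ≈ 4/(ζω_n) = 0.0395 s.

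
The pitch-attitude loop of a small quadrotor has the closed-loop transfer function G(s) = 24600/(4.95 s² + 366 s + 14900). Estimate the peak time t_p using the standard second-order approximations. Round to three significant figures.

t_p ≈ 0.0775 s

Dividing through by 4.95: denominator becomes s² + 73.94 s + 3010.
So ω_n = √3010 = 54.9 rad/s and ζ = 73.94/(2·54.9) = 0.674.
ω_d = 54.9·√(1 − 0.674²) = 40.5 rad/s. t_p = π/ω_d = 0.0775 s.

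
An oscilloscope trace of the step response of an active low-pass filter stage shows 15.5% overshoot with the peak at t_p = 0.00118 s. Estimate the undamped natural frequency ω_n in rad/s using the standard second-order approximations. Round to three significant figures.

ω_n ≈ 3100 rad/s

The overshoot fixes ζ = −ln(OS)/√(π²+ln²(OS)) = 0.510.
From t_p = π/ω_d, ω_d = π/0.00118 = 2660 rad/s, so ω_n = ω_d/√(1−ζ²) = 3100 rad/s.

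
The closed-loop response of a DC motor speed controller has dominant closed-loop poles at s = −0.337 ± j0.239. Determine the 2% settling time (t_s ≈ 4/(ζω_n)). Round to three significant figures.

t_s ≈ 11.9 s

For poles at −σ ± jω_d, ζω_n = σ = 0.337, so t_s ≈ 4/σ = 11.9 s.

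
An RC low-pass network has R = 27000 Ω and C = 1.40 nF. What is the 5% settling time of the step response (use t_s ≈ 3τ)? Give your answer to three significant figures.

t_s ≈ 0.000113 s

τ = RC = 27000 × 1.40 nF = 0.0000378 s.
t_s ≈ 3τ = 0.000113 s.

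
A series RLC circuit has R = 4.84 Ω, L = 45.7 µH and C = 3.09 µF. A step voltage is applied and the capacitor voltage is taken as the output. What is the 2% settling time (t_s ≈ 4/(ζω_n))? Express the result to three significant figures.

For a series RLC circuit (capacitor voltage as output), ω_n = 1/√(LC) = 1/√(45.7 µH · 3.09 µF) = 84200 rad/s.
ζ = (R/2)·√(C/L) = (4.84/2)·√(3.09 µF/45.7 µH) = 0.629.
t_s ≈ 4/(ζω_n) = 0.0000755 s.

t_s ≈ 0.0000755 s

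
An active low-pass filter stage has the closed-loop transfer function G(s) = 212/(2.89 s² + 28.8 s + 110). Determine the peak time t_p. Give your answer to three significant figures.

t_p ≈ 0.864 s

Dividing through by 2.89: denominator becomes s² + 9.965 s + 38.06.
So ω_n = √38.06 = 6.17 rad/s and ζ = 9.965/(2·6.17) = 0.808.
ω_d = ω_n√(1−ζ²) = 3.64 rad/s. t_p = π/ω_d = 0.864 s.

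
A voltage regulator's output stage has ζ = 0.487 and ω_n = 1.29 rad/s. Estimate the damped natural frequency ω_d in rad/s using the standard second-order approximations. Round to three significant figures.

ω_d ≈ 1.13 rad/s

ω_d = ω_n√(1−ζ²) = 1.29·√0.763 = 1.13 rad/s.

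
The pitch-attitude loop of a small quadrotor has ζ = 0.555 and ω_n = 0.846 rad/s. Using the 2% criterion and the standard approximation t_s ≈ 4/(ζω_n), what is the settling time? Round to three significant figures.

t_s ≈ 4/(ζω_n) = 4/(0.555 × 0.846) = 8.52 s.

t_s ≈ 8.52 s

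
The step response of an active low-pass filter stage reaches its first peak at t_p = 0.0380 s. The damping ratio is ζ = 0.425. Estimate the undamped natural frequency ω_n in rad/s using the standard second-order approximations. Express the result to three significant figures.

ω_n ≈ 91.3 rad/s

Peak time t_p = π/ω_d, so ω_d = π/t_p = π/0.0380 = 82.7 rad/s.
ω_n = ω_d/√(1−ζ²) = 82.7/√0.819 = 91.3 rad/s.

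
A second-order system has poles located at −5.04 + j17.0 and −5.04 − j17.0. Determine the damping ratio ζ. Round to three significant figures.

The poles are at −σ ± jω_d with σ = 5.04 and ω_d = 17.0, so ω_n = √(σ²+ω_d²) = 17.7 rad/s and ζ = σ/ω_n = 0.284.

ζ ≈ 0.284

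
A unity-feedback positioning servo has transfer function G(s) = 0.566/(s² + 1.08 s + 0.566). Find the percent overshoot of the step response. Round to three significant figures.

Comparing the denominator to s² + 2ζω_n s + ω_n²: ω_n = √0.566 = 0.752 rad/s, and 2ζω_n = 1.08 so ζ = 1.08/(2·0.752) = 0.718.
%OS = 100·exp(−πζ/√(1−ζ²)) = 3.92%.

%OS ≈ 3.92%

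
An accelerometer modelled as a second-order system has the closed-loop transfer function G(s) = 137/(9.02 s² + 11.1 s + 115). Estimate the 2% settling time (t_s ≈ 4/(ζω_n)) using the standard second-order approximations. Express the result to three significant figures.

Dividing through by 9.02: denominator becomes s² + 1.231 s + 12.75.
So ω_n = √12.75 = 3.57 rad/s and ζ = 1.231/(2·3.57) = 0.172.
t_s ≈ 4/(ζω_n) = 6.50 s.

t_s ≈ 6.50 s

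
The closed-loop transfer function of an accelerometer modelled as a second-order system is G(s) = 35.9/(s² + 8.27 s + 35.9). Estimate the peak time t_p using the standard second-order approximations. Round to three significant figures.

Comparing the denominator to s² + 2ζω_n s + ω_n²: ω_n = √35.9 = 5.99 rad/s, and 2ζω_n = 8.27 so ζ = 8.27/(2·5.99) = 0.690.
ω_d = 5.99·√(1 − 0.690²) = 4.34 rad/s. Then t_p = π/ω_d = 0.725 s.

t_p ≈ 0.725 s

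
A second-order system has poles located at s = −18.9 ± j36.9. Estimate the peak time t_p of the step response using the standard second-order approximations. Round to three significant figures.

t_p = π/ω_d with ω_d = 36.9 (the imaginary part), so t_p = 0.0851 s.

t_p ≈ 0.0851 s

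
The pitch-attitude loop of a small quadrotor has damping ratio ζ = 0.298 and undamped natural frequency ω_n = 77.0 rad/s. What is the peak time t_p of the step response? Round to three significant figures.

t_p ≈ 0.0427 s

The damped frequency is ω_d = ω_n√(1−ζ²) = 77.0·√(1−0.0888) = 73.5 rad/s.
Peak time t_p = π/ω_d = π/73.5 = 0.0427 s.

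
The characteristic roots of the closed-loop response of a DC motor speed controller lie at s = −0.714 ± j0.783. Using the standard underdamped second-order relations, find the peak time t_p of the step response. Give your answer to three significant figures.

t_p = π/ω_d with ω_d = 0.783 (the imaginary part), so t_p = 4.01 s.

t_p ≈ 4.01 s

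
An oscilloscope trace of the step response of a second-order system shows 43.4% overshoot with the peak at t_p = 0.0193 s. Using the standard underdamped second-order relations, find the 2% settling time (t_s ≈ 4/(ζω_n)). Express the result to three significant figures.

t_s ≈ 0.0925 s

ζ from %OS: ζ = |ln 0.434|/√(π²+ln²0.434) = 0.257.
From t_p = π/ω_d, ω_d = π/0.0193 = 163 rad/s, so ω_n = ω_d/√(1−ζ²) = 168 rad/s.
t_s ≈ 4/(ζω_n) = 4/(0.257·168) = 0.0925 s.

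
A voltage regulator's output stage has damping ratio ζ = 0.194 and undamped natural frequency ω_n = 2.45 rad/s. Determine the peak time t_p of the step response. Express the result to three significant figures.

The damped frequency is ω_d = ω_n√(1−ζ²) = 2.45·√(1−0.0376) = 2.40 rad/s.
Peak time t_p = π/ω_d = π/2.40 = 1.31 s.

t_p ≈ 1.31 s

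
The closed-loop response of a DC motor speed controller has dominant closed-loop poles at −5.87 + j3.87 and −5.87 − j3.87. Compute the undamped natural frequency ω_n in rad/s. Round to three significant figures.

ω_n ≈ 7.03 rad/s

With σ = 5.87, ω_d = 3.87: ω_n = √(σ²+ω_d²) = 7.03 rad/s, ζ = σ/ω_n = 0.835.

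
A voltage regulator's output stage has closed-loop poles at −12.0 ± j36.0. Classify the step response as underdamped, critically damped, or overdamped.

underdamped

Since the poles form a complex-conjugate pair with nonzero imaginary part, the response is underdamped.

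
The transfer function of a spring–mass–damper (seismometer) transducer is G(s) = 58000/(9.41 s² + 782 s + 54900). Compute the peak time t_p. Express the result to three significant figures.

t_p ≈ 0.0490 s

Dividing through by 9.41: denominator becomes s² + 83.10 s + 5834.
So ω_n = √5834 = 76.4 rad/s and ζ = 83.10/(2·76.4) = 0.544.
ω_d = ω_n√(1−ζ²) = 64.1 rad/s. t_p = π/ω_d = 0.0490 s.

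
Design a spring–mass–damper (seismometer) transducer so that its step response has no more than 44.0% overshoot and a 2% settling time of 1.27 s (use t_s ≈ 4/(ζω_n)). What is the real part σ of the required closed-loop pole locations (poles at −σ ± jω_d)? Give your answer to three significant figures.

The settling-time spec alone fixes σ = ζω_n = 4/t_s = 4/1.27 = 3.15.
(Overshoot then fixes ζ = 0.253 and hence ω_d = σ·√(1−ζ²)/ζ = 12.1 rad/s.)

σ ≈ 3.15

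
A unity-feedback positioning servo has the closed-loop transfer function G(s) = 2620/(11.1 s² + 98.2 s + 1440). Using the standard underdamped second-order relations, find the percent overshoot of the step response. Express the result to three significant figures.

Dividing through by 11.1: denominator becomes s² + 8.847 s + 129.7.
So ω_n = √129.7 = 11.4 rad/s and ζ = 8.847/(2·11.4) = 0.388.
%OS = 100·exp(−πζ/√(1−ζ²)) = 26.6%.

%OS ≈ 26.6%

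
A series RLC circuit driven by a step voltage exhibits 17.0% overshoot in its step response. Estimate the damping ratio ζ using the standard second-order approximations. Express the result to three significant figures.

ζ ≈ 0.491

ζ = −ln(OS)/√(π² + (ln OS)²). With OS = 0.170, ln OS = −1.772 and ζ = 1.772/3.607 = 0.491.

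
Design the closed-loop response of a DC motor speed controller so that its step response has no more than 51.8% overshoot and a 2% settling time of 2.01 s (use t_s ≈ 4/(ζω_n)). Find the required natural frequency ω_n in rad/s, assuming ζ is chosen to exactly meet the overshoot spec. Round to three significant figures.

ω_n ≈ 9.71 rad/s

ζ = −ln(OS)/√(π² + (ln OS)²). With OS = 0.518, ln OS = −0.6578 and ζ = 0.6578/3.210 = 0.205.
Then ω_n = 4/(ζ t_s) = 4/(0.205 × 2.01) = 9.71 rad/s.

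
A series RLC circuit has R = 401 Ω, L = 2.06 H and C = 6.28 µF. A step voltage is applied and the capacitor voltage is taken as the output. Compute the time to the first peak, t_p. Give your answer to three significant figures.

t_p ≈ 0.0121 s

For a series RLC circuit (capacitor voltage as output), ω_n = 1/√(LC) = 1/√(2.06 H · 6.28 µF) = 278 rad/s.
ζ = (R/2)·√(C/L) = (401/2)·√(6.28 µF/2.06 H) = 0.350.
ω_d = 278·√(1 − 0.350²) = 260 rad/s. t_p = π/ω_d = 0.0121 s.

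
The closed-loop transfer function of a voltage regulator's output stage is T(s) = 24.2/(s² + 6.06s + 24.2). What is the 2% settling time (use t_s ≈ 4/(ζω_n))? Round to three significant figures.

ω_n = √24.2 = 4.92 rad/s; ζ = 6.06/(2·4.92) = 0.616.
t_s ≈ 4/(ζω_n) = 4/(0.616·4.92) = 1.32 s.

t_s ≈ 1.32 s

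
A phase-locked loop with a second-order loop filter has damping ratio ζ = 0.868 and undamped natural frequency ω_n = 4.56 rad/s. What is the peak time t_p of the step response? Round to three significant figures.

The damped frequency is ω_d = ω_n√(1−ζ²) = 4.56·√(1−0.753) = 2.26 rad/s.
Peak time t_p = π/ω_d = π/2.26 = 1.39 s.

t_p ≈ 1.39 s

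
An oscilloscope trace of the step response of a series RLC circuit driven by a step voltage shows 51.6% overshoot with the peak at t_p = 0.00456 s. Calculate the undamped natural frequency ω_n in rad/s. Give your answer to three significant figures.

ω_n ≈ 704 rad/s

ζ from %OS: ζ = |ln 0.516|/√(π²+ln²0.516) = 0.206.
t_p = π/ω_d ⇒ ω_d = 689 rad/s; then ω_n = ω_d/√(1−ζ²) = 704 rad/s.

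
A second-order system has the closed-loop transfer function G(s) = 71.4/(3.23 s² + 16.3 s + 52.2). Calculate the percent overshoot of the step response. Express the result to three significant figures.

Dividing through by 3.23: denominator becomes s² + 5.046 s + 16.16.
So ω_n = √16.16 = 4.02 rad/s and ζ = 5.046/(2·4.02) = 0.628.
%OS = 100 e^{−πζ/√(1−ζ²)} with ζ = 0.628 gives 7.94%.

%OS ≈ 7.94%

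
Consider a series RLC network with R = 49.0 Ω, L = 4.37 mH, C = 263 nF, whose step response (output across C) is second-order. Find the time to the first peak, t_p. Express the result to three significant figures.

t_p ≈ 0.000108 s

For a series RLC circuit (capacitor voltage as output), ω_n = 1/√(LC) = 1/√(4.37 mH · 263 nF) = 29500 rad/s.
ζ = (R/2)·√(C/L) = (49.0/2)·√(263 nF/4.37 mH) = 0.190.
ω_d = 29500·√(1 − 0.190²) = 29000 rad/s. t_p = π/ω_d = 0.000108 s.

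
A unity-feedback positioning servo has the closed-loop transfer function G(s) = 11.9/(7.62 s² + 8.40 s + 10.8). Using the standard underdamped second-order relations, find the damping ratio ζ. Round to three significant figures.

Dividing through by 7.62: denominator becomes s² + 1.102 s + 1.417.
So ω_n = √1.417 = 1.19 rad/s and ζ = 1.102/(2·1.19) = 0.463.

ζ ≈ 0.463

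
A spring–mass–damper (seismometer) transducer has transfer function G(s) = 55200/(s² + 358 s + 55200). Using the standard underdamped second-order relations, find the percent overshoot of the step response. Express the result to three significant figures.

Comparing the denominator to s² + 2ζω_n s + ω_n²: ω_n = √55200 = 235 rad/s, and 2ζω_n = 358 so ζ = 358/(2·235) = 0.762.
%OS = 100 e^{−πζ/√(1−ζ²)} with ζ = 0.762 gives 2.48%.

%OS ≈ 2.48%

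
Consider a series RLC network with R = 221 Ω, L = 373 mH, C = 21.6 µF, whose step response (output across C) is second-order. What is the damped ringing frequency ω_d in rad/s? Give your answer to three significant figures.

For a series RLC circuit (capacitor voltage as output), ω_n = 1/√(LC) = 1/√(373 mH · 21.6 µF) = 352 rad/s.
ζ = (R/2)·√(C/L) = (221/2)·√(21.6 µF/373 mH) = 0.841.
The damped frequency ω_d = ω_n√(1−ζ²) = 191 rad/s.

ω_d ≈ 191 rad/s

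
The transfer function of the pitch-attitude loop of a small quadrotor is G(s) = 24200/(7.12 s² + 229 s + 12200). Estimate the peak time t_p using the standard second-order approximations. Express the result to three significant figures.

Dividing through by 7.12: denominator becomes s² + 32.16 s + 1713.
So ω_n = √1713 = 41.4 rad/s and ζ = 32.16/(2·41.4) = 0.388.
The damped frequency ω_d = ω_n√(1−ζ²) = 38.1 rad/s. t_p = π/ω_d = 0.0824 s.

t_p ≈ 0.0824 s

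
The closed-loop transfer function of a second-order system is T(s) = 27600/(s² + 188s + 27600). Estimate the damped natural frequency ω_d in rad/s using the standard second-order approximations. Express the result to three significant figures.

ω_d ≈ 137 rad/s

Matching coefficients with s² + 2ζω_n s + ω_n² gives ω_n² = 27600 ⇒ ω_n = 166 rad/s, and ζ = 188/(2ω_n) = 0.566.
ω_d = ω_n√(1−ζ²) = 137 rad/s.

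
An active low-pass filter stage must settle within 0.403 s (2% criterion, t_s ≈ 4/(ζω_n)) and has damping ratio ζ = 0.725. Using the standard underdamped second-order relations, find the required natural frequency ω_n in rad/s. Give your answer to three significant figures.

Rearranging t_s ≈ 4/(ζω_n) gives ω_n = 4/(ζ·t_s) = 4/(0.725 × 0.403) = 13.7 rad/s.

ω_n ≈ 13.7 rad/s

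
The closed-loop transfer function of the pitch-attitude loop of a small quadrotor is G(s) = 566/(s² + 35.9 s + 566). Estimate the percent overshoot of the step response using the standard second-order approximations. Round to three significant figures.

%OS ≈ 2.70%

ω_n = √566 = 23.8 rad/s; ζ = 35.9/(2·23.8) = 0.754.
Overshoot: exp(−π·0.754/√(1−0.754²)) = 0.0270, i.e. 2.70%.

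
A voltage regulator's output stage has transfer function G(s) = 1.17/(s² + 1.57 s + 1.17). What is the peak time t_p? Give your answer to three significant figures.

ω_n = √1.17 = 1.08 rad/s; ζ = 1.57/(2·1.08) = 0.726.
The damped frequency ω_d = ω_n√(1−ζ²) = 0.744 rad/s. Then t_p = π/ω_d = 4.22 s.

t_p ≈ 4.22 s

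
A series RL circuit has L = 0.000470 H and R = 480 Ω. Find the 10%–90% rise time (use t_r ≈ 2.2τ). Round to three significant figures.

t_r ≈ 0.00000215 s

τ = L/R = 0.000470/480 = 0.000000979 s.
t_r ≈ 2.2τ = 0.00000215 s.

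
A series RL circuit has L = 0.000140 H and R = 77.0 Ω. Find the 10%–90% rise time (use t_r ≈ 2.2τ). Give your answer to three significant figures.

t_r ≈ 0.00000400 s

τ = L/R = 0.000140/77.0 = 0.00000182 s.
t_r ≈ 2.2τ = 0.00000400 s.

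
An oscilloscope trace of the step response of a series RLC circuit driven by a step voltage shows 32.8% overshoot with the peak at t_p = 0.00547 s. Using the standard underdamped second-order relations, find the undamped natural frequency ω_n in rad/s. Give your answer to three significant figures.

The overshoot fixes ζ = −ln(OS)/√(π²+ln²(OS)) = 0.334.
From t_p = π/ω_d, ω_d = π/0.00547 = 574 rad/s, so ω_n = ω_d/√(1−ζ²) = 609 rad/s.

ω_n ≈ 609 rad/s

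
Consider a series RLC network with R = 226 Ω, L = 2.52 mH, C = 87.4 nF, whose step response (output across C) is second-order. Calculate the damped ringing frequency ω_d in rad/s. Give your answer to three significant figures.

For a series RLC circuit (capacitor voltage as output), ω_n = 1/√(LC) = 1/√(2.52 mH · 87.4 nF) = 67400 rad/s.
ζ = (R/2)·√(C/L) = (226/2)·√(87.4 nF/2.52 mH) = 0.665.
ω_d = ω_n√(1−ζ²) = 50300 rad/s.

ω_d ≈ 50300 rad/s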